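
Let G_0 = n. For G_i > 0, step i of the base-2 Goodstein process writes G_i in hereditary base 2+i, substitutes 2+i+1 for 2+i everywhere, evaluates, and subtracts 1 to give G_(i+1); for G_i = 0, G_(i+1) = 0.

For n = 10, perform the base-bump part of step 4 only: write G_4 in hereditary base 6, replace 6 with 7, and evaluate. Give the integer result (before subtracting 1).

G_0 = 10. HB_2(10) = 2^(2 + 1) + 2. Bump = 84. G_1 = 83.
G_1 = 83. HB_3(83) = 3^(3 + 1) + 2. Bump = 1026. G_2 = 1025.
G_2 = 1025. HB_4(1025) = 4^(4 + 1) + 1. Bump = 15626. G_3 = 15625.
G_3 = 15625. HB_5(15625) = 5^(5 + 1). Bump = 279936. G_4 = 279935.

4215755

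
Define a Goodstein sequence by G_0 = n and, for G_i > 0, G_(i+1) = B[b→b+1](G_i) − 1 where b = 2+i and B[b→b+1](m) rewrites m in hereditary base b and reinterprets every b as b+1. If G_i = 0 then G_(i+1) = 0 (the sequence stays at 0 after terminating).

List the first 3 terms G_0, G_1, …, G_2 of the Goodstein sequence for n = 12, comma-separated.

12, 107, 1065

[0] 12 ≡ 2^(2 + 1) + 2^2 (base 2). Lift 3: 108. −1: 107.
[1] 107 ≡ 3^(3 + 1) + 2·3^2 + 2·3 + 2 (base 3). Lift 4: 1066. −1: 1065.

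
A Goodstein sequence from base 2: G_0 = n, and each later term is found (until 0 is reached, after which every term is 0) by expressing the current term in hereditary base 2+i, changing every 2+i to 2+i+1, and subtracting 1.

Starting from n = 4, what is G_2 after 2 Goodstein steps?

(0) 4|_2 = 2^2 ↦ 3^3|_3 = 27 ⇒ 26
(1) 26|_3 = 2·3^2 + 2·3 + 2 ↦ 2·4^2 + 2·4 + 2|_4 = 42 ⇒ 41
(2) 41|_4 = 2·4^2 + 2·4 + 1 ↦ 2·5^2 + 2·5 + 1|_5 = 61 ⇒ 60

41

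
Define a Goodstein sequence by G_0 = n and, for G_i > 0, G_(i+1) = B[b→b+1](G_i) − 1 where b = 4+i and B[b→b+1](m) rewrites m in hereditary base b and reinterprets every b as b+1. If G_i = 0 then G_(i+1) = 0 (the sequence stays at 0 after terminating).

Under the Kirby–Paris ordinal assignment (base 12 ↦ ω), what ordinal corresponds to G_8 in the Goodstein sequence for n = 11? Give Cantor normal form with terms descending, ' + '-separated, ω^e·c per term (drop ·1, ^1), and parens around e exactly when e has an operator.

ω + 3

G_0 = 11. HB_4(11) = 2·4 + 3. Bump = 13. G_1 = 12.
G_1 = 12. HB_5(12) = 2·5 + 2. Bump = 14. G_2 = 13.
G_2 = 13. HB_6(13) = 2·6 + 1. Bump = 15. G_3 = 14.
G_3 = 14. HB_7(14) = 2·7. Bump = 16. G_4 = 15.
G_4 = 15. HB_8(15) = 8 + 7. Bump = 16. G_5 = 15.
G_5 = 15. HB_9(15) = 9 + 6. Bump = 16. G_6 = 15.
G_6 = 15. HB_10(15) = 10 + 5. Bump = 16. G_7 = 15.
G_7 = 15. HB_11(15) = 11 + 4. Bump = 16. G_8 = 15.
G_8 = 15. HB_12(15) = 12 + 3. Bump = 16. G_9 = 15.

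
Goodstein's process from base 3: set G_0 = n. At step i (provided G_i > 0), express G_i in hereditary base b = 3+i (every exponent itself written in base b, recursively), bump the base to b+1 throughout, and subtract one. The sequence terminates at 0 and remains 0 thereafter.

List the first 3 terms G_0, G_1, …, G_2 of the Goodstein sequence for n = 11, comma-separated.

11, 17, 25

G_0=11  [base 3] 3^2 + 2  →[3↦4]→  4^2 + 2 = 18  −1 ⇒ G_1=17
G_1=17  [base 4] 4^2 + 1  →[4↦5]→  5^2 + 1 = 26  −1 ⇒ G_2=25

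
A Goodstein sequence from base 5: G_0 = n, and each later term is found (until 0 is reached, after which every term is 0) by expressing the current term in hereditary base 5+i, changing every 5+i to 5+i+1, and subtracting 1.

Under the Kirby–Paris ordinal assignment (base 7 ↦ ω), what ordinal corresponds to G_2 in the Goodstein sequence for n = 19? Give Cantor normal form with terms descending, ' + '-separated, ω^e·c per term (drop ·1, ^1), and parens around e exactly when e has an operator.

step 0: 19 = 3·5 + 4; sub 6 for 5: 3·6 + 4; = 22; G_1 = 22−1 = 21
step 1: 21 = 3·6 + 3; sub 7 for 6: 3·7 + 3; = 24; G_2 = 24−1 = 23
step 2: 23 = 3·7 + 2; sub 8 for 7: 3·8 + 2; = 26; G_3 = 26−1 = 25

ω·3 + 2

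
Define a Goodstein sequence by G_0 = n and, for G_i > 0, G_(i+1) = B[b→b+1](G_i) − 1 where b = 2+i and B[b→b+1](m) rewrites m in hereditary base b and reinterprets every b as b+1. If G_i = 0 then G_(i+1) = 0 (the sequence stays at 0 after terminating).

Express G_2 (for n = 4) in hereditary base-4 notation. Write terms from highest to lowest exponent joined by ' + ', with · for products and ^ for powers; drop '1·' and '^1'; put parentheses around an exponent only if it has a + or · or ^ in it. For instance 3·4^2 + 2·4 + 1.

G_0=4  [base 2] 2^2  →[2↦3]→  3^3 = 27  −1 ⇒ G_1=26
G_1=26  [base 3] 2·3^2 + 2·3 + 2  →[3↦4]→  2·4^2 + 2·4 + 2 = 42  −1 ⇒ G_2=41
G_2=41  [base 4] 2·4^2 + 2·4 + 1  →[4↦5]→  2·5^2 + 2·5 + 1 = 61  −1 ⇒ G_3=60

2·4^2 + 2·4 + 1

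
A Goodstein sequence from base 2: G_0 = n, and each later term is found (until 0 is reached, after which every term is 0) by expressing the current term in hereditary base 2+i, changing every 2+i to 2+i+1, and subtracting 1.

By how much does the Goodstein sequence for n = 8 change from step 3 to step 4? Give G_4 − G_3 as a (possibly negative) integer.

87085

G_0 = 8. HB_2(8) = 2^(2 + 1). Bump = 81. G_1 = 80.
G_1 = 80. HB_3(80) = 2·3^3 + 2·3^2 + 2·3 + 2. Bump = 554. G_2 = 553.
G_2 = 553. HB_4(553) = 2·4^4 + 2·4^2 + 2·4 + 1. Bump = 6311. G_3 = 6310.
G_3 = 6310. HB_5(6310) = 2·5^5 + 2·5^2 + 2·5. Bump = 93396. G_4 = 93395.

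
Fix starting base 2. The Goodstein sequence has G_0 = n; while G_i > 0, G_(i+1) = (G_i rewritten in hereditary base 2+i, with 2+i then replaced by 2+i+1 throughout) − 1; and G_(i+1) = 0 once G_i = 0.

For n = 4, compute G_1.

step 0: 4 = 2^2; sub 3 for 2: 3^3; = 27; G_1 = 27−1 = 26
step 1: 26 = 2·3^2 + 2·3 + 2; sub 4 for 3: 2·4^2 + 2·4 + 2; = 42; G_2 = 42−1 = 41

26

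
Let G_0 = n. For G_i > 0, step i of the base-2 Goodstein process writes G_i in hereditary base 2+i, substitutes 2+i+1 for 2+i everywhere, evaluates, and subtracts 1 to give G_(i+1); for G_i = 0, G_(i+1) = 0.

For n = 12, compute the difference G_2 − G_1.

958

i=0: 12 = 2^(2 + 1) + 2^2 (b=2); 2→3: 3^(3 + 1) + 3^3 = 108; 108−1 = 107
i=1: 107 = 3^(3 + 1) + 2·3^2 + 2·3 + 2 (b=3); 3→4: 4^(4 + 1) + 2·4^2 + 2·4 + 2 = 1066; 1066−1 = 1065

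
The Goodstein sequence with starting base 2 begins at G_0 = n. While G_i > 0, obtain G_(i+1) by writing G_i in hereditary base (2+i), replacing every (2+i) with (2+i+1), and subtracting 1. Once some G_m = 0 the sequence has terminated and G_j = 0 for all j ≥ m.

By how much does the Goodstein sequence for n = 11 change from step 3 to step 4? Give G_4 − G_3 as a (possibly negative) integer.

[0] 11 ≡ 2^(2 + 1) + 2 + 1 (base 2). Lift 3: 85. −1: 84.
[1] 84 ≡ 3^(3 + 1) + 3 (base 3). Lift 4: 1028. −1: 1027.
[2] 1027 ≡ 4^(4 + 1) + 3 (base 4). Lift 5: 15628. −1: 15627.
[3] 15627 ≡ 5^(5 + 1) + 2 (base 5). Lift 6: 279938. −1: 279937.

264310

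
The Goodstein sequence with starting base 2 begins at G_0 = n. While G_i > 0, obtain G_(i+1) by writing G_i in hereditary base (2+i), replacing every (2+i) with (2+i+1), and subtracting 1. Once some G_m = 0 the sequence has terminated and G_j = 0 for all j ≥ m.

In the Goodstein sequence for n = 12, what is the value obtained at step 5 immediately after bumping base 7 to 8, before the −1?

base 2: 12 = 2^(2 + 1) + 2^2; at 3: 3^(3 + 1) + 3^3 = 108; next = 107
base 3: 107 = 3^(3 + 1) + 2·3^2 + 2·3 + 2; at 4: 4^(4 + 1) + 2·4^2 + 2·4 + 2 = 1066; next = 1065
base 4: 1065 = 4^(4 + 1) + 2·4^2 + 2·4 + 1; at 5: 5^(5 + 1) + 2·5^2 + 2·5 + 1 = 15686; next = 15685
base 5: 15685 = 5^(5 + 1) + 2·5^2 + 2·5; at 6: 6^(6 + 1) + 2·6^2 + 2·6 = 280020; next = 280019
base 6: 280019 = 6^(6 + 1) + 2·6^2 + 6 + 5; at 7: 7^(7 + 1) + 2·7^2 + 7 + 5 = 5764911; next = 5764910
base 7: 5764910 = 7^(7 + 1) + 2·7^2 + 7 + 4; at 8: 8^(8 + 1) + 2·8^2 + 8 + 4 = 134217868; next = 134217867

134217868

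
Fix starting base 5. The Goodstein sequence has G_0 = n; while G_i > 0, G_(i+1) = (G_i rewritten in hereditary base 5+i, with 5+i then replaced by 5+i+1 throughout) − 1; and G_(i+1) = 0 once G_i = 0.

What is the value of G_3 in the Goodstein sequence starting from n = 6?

5

[0] 6 ≡ 5 + 1 (base 5). Lift 6: 7. −1: 6.
[1] 6 ≡ 6 (base 6). Lift 7: 7. −1: 6.
[2] 6 ≡ 6 (base 7). Lift 8: 6. −1: 5.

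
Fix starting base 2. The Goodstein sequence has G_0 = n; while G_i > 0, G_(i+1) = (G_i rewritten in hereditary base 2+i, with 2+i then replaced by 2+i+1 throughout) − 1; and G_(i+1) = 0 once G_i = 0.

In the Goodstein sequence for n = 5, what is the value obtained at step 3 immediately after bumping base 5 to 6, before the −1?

776

G_0=5  [base 2] 2^2 + 1  →[2↦3]→  3^3 + 1 = 28  −1 ⇒ G_1=27
G_1=27  [base 3] 3^3  →[3↦4]→  4^4 = 256  −1 ⇒ G_2=255
G_2=255  [base 4] 3·4^3 + 3·4^2 + 3·4 + 3  →[4↦5]→  3·5^3 + 3·5^2 + 3·5 + 3 = 468  −1 ⇒ G_3=467
G_3=467  [base 5] 3·5^3 + 3·5^2 + 3·5 + 2  →[5↦6]→  3·6^3 + 3·6^2 + 3·6 + 2 = 776  −1 ⇒ G_4=775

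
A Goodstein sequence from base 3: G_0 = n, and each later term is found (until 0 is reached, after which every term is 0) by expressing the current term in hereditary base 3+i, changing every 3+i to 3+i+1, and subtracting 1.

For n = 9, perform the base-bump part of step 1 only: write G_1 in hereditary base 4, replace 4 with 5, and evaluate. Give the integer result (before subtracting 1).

base 3: 9 = 3^2; at 4: 4^2 = 16; next = 15
base 4: 15 = 3·4 + 3; at 5: 3·5 + 3 = 18; next = 17

18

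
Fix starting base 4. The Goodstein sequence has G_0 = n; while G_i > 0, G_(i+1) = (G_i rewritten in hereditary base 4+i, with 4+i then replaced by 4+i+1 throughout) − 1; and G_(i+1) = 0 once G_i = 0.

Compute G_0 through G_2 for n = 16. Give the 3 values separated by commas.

16, 24, 27

step 0: 16 = 4^2; sub 5 for 4: 5^2; = 25; G_1 = 25−1 = 24
step 1: 24 = 4·5 + 4; sub 6 for 5: 4·6 + 4; = 28; G_2 = 28−1 = 27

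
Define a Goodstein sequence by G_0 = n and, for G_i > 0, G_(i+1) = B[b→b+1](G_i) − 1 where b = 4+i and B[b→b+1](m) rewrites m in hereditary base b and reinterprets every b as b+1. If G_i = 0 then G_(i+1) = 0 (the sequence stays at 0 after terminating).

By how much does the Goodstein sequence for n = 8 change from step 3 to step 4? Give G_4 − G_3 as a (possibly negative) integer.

step 0: 8 = 2·4; sub 5 for 4: 2·5; = 10; G_1 = 10−1 = 9
step 1: 9 = 5 + 4; sub 6 for 5: 6 + 4; = 10; G_2 = 10−1 = 9
step 2: 9 = 6 + 3; sub 7 for 6: 7 + 3; = 10; G_3 = 10−1 = 9
step 3: 9 = 7 + 2; sub 8 for 7: 8 + 2; = 10; G_4 = 10−1 = 9

0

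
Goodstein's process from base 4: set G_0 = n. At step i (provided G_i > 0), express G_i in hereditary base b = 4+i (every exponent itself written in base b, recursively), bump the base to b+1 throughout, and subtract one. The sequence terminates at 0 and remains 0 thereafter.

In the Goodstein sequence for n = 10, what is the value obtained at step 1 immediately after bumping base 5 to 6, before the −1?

10 —HB4→ 2·4 + 2 —bump→ 2·5 + 2 = 12 —(−1)→ 11
11 —HB5→ 2·5 + 1 —bump→ 2·6 + 1 = 13 —(−1)→ 12

13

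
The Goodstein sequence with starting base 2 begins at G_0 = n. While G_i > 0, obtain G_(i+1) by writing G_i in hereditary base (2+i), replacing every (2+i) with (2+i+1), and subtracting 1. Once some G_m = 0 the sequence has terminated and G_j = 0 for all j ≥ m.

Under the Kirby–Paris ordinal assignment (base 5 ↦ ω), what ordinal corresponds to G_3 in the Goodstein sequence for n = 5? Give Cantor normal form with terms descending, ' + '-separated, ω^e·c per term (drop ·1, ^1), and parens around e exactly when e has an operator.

ω^3·3 + ω^2·3 + ω·3 + 2

5 —HB2→ 2^2 + 1 —bump→ 3^3 + 1 = 28 —(−1)→ 27
27 —HB3→ 3^3 —bump→ 4^4 = 256 —(−1)→ 255
255 —HB4→ 3·4^3 + 3·4^2 + 3·4 + 3 —bump→ 3·5^3 + 3·5^2 + 3·5 + 3 = 468 —(−1)→ 467
467 —HB5→ 3·5^3 + 3·5^2 + 3·5 + 2 —bump→ 3·6^3 + 3·6^2 + 3·6 + 2 = 776 —(−1)→ 775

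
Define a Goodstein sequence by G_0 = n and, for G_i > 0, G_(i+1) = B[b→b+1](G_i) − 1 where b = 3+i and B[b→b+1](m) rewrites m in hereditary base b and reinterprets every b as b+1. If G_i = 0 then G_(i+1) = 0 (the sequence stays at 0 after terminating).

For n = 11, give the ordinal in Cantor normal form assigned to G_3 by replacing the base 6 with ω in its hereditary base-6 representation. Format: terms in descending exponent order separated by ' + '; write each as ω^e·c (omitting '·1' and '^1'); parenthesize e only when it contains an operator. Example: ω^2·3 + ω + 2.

ω·5 + 5

G_0 = 11. HB_3(11) = 3^2 + 2. Bump = 18. G_1 = 17.
G_1 = 17. HB_4(17) = 4^2 + 1. Bump = 26. G_2 = 25.
G_2 = 25. HB_5(25) = 5^2. Bump = 36. G_3 = 35.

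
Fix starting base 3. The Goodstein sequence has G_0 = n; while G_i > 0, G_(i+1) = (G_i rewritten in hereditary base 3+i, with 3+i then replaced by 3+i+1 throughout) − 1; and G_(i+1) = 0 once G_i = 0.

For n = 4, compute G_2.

4

(0) 4|_3 = 3 + 1 ↦ 4 + 1|_4 = 5 ⇒ 4
(1) 4|_4 = 4 ↦ 5|_5 = 5 ⇒ 4
(2) 4|_5 = 4 ↦ 4|_6 = 4 ⇒ 3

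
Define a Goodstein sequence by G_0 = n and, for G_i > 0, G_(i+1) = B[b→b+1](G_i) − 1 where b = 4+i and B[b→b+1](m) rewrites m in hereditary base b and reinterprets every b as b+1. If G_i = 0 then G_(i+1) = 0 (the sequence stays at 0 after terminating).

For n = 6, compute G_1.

6

G_0=6  [base 4] 4 + 2  →[4↦5]→  5 + 2 = 7  −1 ⇒ G_1=6
G_1=6  [base 5] 5 + 1  →[5↦6]→  6 + 1 = 7  −1 ⇒ G_2=6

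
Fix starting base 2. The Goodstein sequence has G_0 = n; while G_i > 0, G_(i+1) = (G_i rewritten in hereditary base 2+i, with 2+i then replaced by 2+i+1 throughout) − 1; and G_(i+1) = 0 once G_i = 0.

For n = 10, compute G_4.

279935

(0) 10|_2 = 2^(2 + 1) + 2 ↦ 3^(3 + 1) + 3|_3 = 84 ⇒ 83
(1) 83|_3 = 3^(3 + 1) + 2 ↦ 4^(4 + 1) + 2|_4 = 1026 ⇒ 1025
(2) 1025|_4 = 4^(4 + 1) + 1 ↦ 5^(5 + 1) + 1|_5 = 15626 ⇒ 15625
(3) 15625|_5 = 5^(5 + 1) ↦ 6^(6 + 1)|_6 = 279936 ⇒ 279935
(4) 279935|_6 = 5·6^6 + 5·6^5 + 5·6^4 + 5·6^3 + 5·6^2 + 5·6 + 5 ↦ 5·7^7 + 5·7^5 + 5·7^4 + 5·7^3 + 5·7^2 + 5·7 + 5|_7 = 4215755 ⇒ 4215754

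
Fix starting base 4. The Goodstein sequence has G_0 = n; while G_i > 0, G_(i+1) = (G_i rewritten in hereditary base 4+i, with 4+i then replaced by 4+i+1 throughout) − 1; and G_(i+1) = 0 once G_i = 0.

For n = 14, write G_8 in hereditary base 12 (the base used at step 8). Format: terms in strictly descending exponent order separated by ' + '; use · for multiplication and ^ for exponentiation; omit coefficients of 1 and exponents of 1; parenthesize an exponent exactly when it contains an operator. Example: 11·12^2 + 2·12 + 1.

(0) 14|_4 = 3·4 + 2 ↦ 3·5 + 2|_5 = 17 ⇒ 16
(1) 16|_5 = 3·5 + 1 ↦ 3·6 + 1|_6 = 19 ⇒ 18
(2) 18|_6 = 3·6 ↦ 3·7|_7 = 21 ⇒ 20
(3) 20|_7 = 2·7 + 6 ↦ 2·8 + 6|_8 = 22 ⇒ 21
(4) 21|_8 = 2·8 + 5 ↦ 2·9 + 5|_9 = 23 ⇒ 22
(5) 22|_9 = 2·9 + 4 ↦ 2·10 + 4|_10 = 24 ⇒ 23
(6) 23|_10 = 2·10 + 3 ↦ 2·11 + 3|_11 = 25 ⇒ 24
(7) 24|_11 = 2·11 + 2 ↦ 2·12 + 2|_12 = 26 ⇒ 25

2·12 + 1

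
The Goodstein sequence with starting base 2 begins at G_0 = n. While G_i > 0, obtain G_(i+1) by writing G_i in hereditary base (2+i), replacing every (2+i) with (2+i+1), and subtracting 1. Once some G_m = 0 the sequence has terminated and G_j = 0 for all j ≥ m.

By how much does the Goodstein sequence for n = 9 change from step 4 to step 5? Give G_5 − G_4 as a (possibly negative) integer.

G_0=9  [base 2] 2^(2 + 1) + 1  →[2↦3]→  3^(3 + 1) + 1 = 82  −1 ⇒ G_1=81
G_1=81  [base 3] 3^(3 + 1)  →[3↦4]→  4^(4 + 1) = 1024  −1 ⇒ G_2=1023
G_2=1023  [base 4] 3·4^4 + 3·4^3 + 3·4^2 + 3·4 + 3  →[4↦5]→  3·5^5 + 3·5^3 + 3·5^2 + 3·5 + 3 = 9843  −1 ⇒ G_3=9842
G_3=9842  [base 5] 3·5^5 + 3·5^3 + 3·5^2 + 3·5 + 2  →[5↦6]→  3·6^6 + 3·6^3 + 3·6^2 + 3·6 + 2 = 140744  −1 ⇒ G_4=140743
G_4=140743  [base 6] 3·6^6 + 3·6^3 + 3·6^2 + 3·6 + 1  →[6↦7]→  3·7^7 + 3·7^3 + 3·7^2 + 3·7 + 1 = 2471827  −1 ⇒ G_5=2471826

2331083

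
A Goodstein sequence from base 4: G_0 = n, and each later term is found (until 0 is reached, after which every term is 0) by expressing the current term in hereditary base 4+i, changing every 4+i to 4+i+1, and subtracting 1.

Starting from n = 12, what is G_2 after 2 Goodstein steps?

15

12 —HB4→ 3·4 —bump→ 3·5 = 15 —(−1)→ 14
14 —HB5→ 2·5 + 4 —bump→ 2·6 + 4 = 16 —(−1)→ 15
15 —HB6→ 2·6 + 3 —bump→ 2·7 + 3 = 17 —(−1)→ 16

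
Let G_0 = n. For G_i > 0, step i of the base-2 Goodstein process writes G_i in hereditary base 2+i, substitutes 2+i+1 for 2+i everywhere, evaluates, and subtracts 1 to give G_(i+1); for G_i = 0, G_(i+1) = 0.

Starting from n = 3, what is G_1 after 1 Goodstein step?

3

[0] 3 ≡ 2 + 1 (base 2). Lift 3: 4. −1: 3.
[1] 3 ≡ 3 (base 3). Lift 4: 4. −1: 3.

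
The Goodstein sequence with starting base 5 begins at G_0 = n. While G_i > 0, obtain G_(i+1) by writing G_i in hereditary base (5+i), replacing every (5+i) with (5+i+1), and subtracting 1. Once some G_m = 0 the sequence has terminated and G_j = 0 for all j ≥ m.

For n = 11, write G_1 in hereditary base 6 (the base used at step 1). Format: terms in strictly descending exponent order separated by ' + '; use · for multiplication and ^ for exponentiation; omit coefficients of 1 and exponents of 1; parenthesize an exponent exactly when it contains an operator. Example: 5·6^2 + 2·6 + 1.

2·6

step 0: 11 = 2·5 + 1; sub 6 for 5: 2·6 + 1; = 13; G_1 = 13−1 = 12
step 1: 12 = 2·6; sub 7 for 6: 2·7; = 14; G_2 = 14−1 = 13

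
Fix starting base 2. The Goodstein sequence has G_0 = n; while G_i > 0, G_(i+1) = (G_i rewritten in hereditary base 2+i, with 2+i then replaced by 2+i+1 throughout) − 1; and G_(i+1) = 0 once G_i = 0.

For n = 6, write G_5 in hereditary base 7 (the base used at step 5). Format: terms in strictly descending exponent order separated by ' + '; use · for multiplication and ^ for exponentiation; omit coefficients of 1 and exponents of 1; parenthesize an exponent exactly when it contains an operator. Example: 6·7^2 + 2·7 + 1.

G_0 = 6. HB_2(6) = 2^2 + 2. Bump = 30. G_1 = 29.
G_1 = 29. HB_3(29) = 3^3 + 2. Bump = 258. G_2 = 257.
G_2 = 257. HB_4(257) = 4^4 + 1. Bump = 3126. G_3 = 3125.
G_3 = 3125. HB_5(3125) = 5^5. Bump = 46656. G_4 = 46655.
G_4 = 46655. HB_6(46655) = 5·6^5 + 5·6^4 + 5·6^3 + 5·6^2 + 5·6 + 5. Bump = 98040. G_5 = 98039.
G_5 = 98039. HB_7(98039) = 5·7^5 + 5·7^4 + 5·7^3 + 5·7^2 + 5·7 + 4. Bump = 187244. G_6 = 187243.

5·7^5 + 5·7^4 + 5·7^3 + 5·7^2 + 5·7 + 4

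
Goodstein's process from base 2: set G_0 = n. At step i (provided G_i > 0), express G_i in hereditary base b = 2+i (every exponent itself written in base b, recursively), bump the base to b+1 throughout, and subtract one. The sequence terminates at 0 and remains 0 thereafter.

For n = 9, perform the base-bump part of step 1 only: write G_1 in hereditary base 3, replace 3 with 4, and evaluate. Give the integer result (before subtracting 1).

1024

[0] 9 ≡ 2^(2 + 1) + 1 (base 2). Lift 3: 82. −1: 81.
[1] 81 ≡ 3^(3 + 1) (base 3). Lift 4: 1024. −1: 1023.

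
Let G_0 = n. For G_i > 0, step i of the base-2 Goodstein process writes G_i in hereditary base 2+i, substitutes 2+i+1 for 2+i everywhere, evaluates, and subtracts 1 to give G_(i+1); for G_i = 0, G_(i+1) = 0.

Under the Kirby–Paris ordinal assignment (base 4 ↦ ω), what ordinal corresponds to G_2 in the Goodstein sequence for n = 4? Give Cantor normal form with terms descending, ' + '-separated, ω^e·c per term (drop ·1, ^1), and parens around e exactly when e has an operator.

ω^2·2 + ω·2 + 1

i=0: 4 = 2^2 (b=2); 2→3: 3^3 = 27; 27−1 = 26
i=1: 26 = 2·3^2 + 2·3 + 2 (b=3); 3→4: 2·4^2 + 2·4 + 2 = 42; 42−1 = 41
i=2: 41 = 2·4^2 + 2·4 + 1 (b=4); 4→5: 2·5^2 + 2·5 + 1 = 61; 61−1 = 60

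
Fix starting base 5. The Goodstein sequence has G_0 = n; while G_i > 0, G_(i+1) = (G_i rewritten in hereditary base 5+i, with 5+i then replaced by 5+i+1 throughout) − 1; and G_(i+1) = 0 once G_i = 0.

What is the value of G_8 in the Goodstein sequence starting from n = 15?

23

G_0=15  [base 5] 3·5  →[5↦6]→  3·6 = 18  −1 ⇒ G_1=17
G_1=17  [base 6] 2·6 + 5  →[6↦7]→  2·7 + 5 = 19  −1 ⇒ G_2=18
G_2=18  [base 7] 2·7 + 4  →[7↦8]→  2·8 + 4 = 20  −1 ⇒ G_3=19
G_3=19  [base 8] 2·8 + 3  →[8↦9]→  2·9 + 3 = 21  −1 ⇒ G_4=20
G_4=20  [base 9] 2·9 + 2  →[9↦10]→  2·10 + 2 = 22  −1 ⇒ G_5=21
G_5=21  [base 10] 2·10 + 1  →[10↦11]→  2·11 + 1 = 23  −1 ⇒ G_6=22
G_6=22  [base 11] 2·11  →[11↦12]→  2·12 = 24  −1 ⇒ G_7=23
G_7=23  [base 12] 12 + 11  →[12↦13]→  13 + 11 = 24  −1 ⇒ G_8=23
G_8=23  [base 13] 13 + 10  →[13↦14]→  14 + 10 = 24  −1 ⇒ G_9=23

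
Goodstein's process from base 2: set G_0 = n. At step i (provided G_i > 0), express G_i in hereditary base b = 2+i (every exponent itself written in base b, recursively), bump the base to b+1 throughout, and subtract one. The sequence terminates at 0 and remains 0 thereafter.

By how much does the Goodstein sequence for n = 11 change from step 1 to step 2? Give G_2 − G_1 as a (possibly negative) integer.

base 2: 11 = 2^(2 + 1) + 2 + 1; at 3: 3^(3 + 1) + 3 + 1 = 85; next = 84
base 3: 84 = 3^(3 + 1) + 3; at 4: 4^(4 + 1) + 4 = 1028; next = 1027

943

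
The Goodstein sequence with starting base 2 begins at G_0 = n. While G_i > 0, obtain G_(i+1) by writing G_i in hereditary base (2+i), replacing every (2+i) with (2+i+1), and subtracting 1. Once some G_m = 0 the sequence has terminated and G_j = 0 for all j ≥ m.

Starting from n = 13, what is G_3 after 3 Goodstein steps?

16092

13 —HB2→ 2^(2 + 1) + 2^2 + 1 —bump→ 3^(3 + 1) + 3^3 + 1 = 109 —(−1)→ 108
108 —HB3→ 3^(3 + 1) + 3^3 —bump→ 4^(4 + 1) + 4^4 = 1280 —(−1)→ 1279
1279 —HB4→ 4^(4 + 1) + 3·4^3 + 3·4^2 + 3·4 + 3 —bump→ 5^(5 + 1) + 3·5^3 + 3·5^2 + 3·5 + 3 = 16093 —(−1)→ 16092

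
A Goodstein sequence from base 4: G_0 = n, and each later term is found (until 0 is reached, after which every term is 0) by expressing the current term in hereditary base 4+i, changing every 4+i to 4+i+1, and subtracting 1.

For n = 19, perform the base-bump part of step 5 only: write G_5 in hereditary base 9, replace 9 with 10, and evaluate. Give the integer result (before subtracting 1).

G_0=19  [base 4] 4^2 + 3  →[4↦5]→  5^2 + 3 = 28  −1 ⇒ G_1=27
G_1=27  [base 5] 5^2 + 2  →[5↦6]→  6^2 + 2 = 38  −1 ⇒ G_2=37
G_2=37  [base 6] 6^2 + 1  →[6↦7]→  7^2 + 1 = 50  −1 ⇒ G_3=49
G_3=49  [base 7] 7^2  →[7↦8]→  8^2 = 64  −1 ⇒ G_4=63
G_4=63  [base 8] 7·8 + 7  →[8↦9]→  7·9 + 7 = 70  −1 ⇒ G_5=69
G_5=69  [base 9] 7·9 + 6  →[9↦10]→  7·10 + 6 = 76  −1 ⇒ G_6=75

76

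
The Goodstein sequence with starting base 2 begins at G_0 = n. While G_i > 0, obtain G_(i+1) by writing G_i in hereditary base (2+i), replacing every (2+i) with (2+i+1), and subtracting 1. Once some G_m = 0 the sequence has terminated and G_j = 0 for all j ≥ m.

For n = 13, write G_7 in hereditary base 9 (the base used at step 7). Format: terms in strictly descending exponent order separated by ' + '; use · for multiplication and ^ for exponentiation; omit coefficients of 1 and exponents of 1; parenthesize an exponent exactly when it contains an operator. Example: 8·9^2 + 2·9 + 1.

9^(9 + 1) + 3·9^3 + 3·9^2 + 2·9 + 6

G_0=13  [base 2] 2^(2 + 1) + 2^2 + 1  →[2↦3]→  3^(3 + 1) + 3^3 + 1 = 109  −1 ⇒ G_1=108
G_1=108  [base 3] 3^(3 + 1) + 3^3  →[3↦4]→  4^(4 + 1) + 4^4 = 1280  −1 ⇒ G_2=1279
G_2=1279  [base 4] 4^(4 + 1) + 3·4^3 + 3·4^2 + 3·4 + 3  →[4↦5]→  5^(5 + 1) + 3·5^3 + 3·5^2 + 3·5 + 3 = 16093  −1 ⇒ G_3=16092
G_3=16092  [base 5] 5^(5 + 1) + 3·5^3 + 3·5^2 + 3·5 + 2  →[5↦6]→  6^(6 + 1) + 3·6^3 + 3·6^2 + 3·6 + 2 = 280712  −1 ⇒ G_4=280711
G_4=280711  [base 6] 6^(6 + 1) + 3·6^3 + 3·6^2 + 3·6 + 1  →[6↦7]→  7^(7 + 1) + 3·7^3 + 3·7^2 + 3·7 + 1 = 5765999  −1 ⇒ G_5=5765998
G_5=5765998  [base 7] 7^(7 + 1) + 3·7^3 + 3·7^2 + 3·7  →[7↦8]→  8^(8 + 1) + 3·8^3 + 3·8^2 + 3·8 = 134219480  −1 ⇒ G_6=134219479
G_6=134219479  [base 8] 8^(8 + 1) + 3·8^3 + 3·8^2 + 2·8 + 7  →[8↦9]→  9^(9 + 1) + 3·9^3 + 3·9^2 + 2·9 + 7 = 3486786856  −1 ⇒ G_7=3486786855
G_7=3486786855  [base 9] 9^(9 + 1) + 3·9^3 + 3·9^2 + 2·9 + 6  →[9↦10]→  10^(10 + 1) + 3·10^3 + 3·10^2 + 2·10 + 6 = 100000003326  −1 ⇒ G_8=100000003325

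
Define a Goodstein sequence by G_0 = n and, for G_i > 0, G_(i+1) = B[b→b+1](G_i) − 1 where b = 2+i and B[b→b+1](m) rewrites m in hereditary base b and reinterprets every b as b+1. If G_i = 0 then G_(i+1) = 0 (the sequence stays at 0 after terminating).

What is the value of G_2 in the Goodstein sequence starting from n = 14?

1281

(0) 14|_2 = 2^(2 + 1) + 2^2 + 2 ↦ 3^(3 + 1) + 3^3 + 3|_3 = 111 ⇒ 110
(1) 110|_3 = 3^(3 + 1) + 3^3 + 2 ↦ 4^(4 + 1) + 4^4 + 2|_4 = 1282 ⇒ 1281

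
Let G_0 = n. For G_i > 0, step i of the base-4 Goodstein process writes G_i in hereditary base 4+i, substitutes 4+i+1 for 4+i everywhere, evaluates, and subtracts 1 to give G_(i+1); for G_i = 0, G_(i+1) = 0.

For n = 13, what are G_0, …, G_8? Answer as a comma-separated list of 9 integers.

13, 15, 17, 18, 19, 20, 21, 22, 23

[0] 13 ≡ 3·4 + 1 (base 4). Lift 5: 16. −1: 15.
[1] 15 ≡ 3·5 (base 5). Lift 6: 18. −1: 17.
[2] 17 ≡ 2·6 + 5 (base 6). Lift 7: 19. −1: 18.
[3] 18 ≡ 2·7 + 4 (base 7). Lift 8: 20. −1: 19.
[4] 19 ≡ 2·8 + 3 (base 8). Lift 9: 21. −1: 20.
[5] 20 ≡ 2·9 + 2 (base 9). Lift 10: 22. −1: 21.
[6] 21 ≡ 2·10 + 1 (base 10). Lift 11: 23. −1: 22.
[7] 22 ≡ 2·11 (base 11). Lift 12: 24. −1: 23.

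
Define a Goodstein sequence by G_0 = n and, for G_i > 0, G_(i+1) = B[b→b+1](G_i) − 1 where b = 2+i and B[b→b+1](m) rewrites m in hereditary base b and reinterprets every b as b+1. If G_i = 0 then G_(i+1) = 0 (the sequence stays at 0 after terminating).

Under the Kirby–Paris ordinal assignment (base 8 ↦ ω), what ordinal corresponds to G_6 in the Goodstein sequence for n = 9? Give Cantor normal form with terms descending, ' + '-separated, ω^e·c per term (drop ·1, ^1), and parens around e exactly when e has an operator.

ω^ω·3 + ω^3·3 + ω^2·3 + ω·2 + 7

[0] 9 ≡ 2^(2 + 1) + 1 (base 2). Lift 3: 82. −1: 81.
[1] 81 ≡ 3^(3 + 1) (base 3). Lift 4: 1024. −1: 1023.
[2] 1023 ≡ 3·4^4 + 3·4^3 + 3·4^2 + 3·4 + 3 (base 4). Lift 5: 9843. −1: 9842.
[3] 9842 ≡ 3·5^5 + 3·5^3 + 3·5^2 + 3·5 + 2 (base 5). Lift 6: 140744. −1: 140743.
[4] 140743 ≡ 3·6^6 + 3·6^3 + 3·6^2 + 3·6 + 1 (base 6). Lift 7: 2471827. −1: 2471826.
[5] 2471826 ≡ 3·7^7 + 3·7^3 + 3·7^2 + 3·7 (base 7). Lift 8: 50333400. −1: 50333399.
[6] 50333399 ≡ 3·8^8 + 3·8^3 + 3·8^2 + 2·8 + 7 (base 8). Lift 9: 1162263922. −1: 1162263921.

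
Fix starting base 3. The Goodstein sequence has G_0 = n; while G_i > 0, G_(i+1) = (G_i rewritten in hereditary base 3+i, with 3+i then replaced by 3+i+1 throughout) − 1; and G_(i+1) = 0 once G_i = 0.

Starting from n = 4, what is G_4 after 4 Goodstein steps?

G_0=4  [base 3] 3 + 1  →[3↦4]→  4 + 1 = 5  −1 ⇒ G_1=4
G_1=4  [base 4] 4  →[4↦5]→  5 = 5  −1 ⇒ G_2=4
G_2=4  [base 5] 4  →[5↦6]→  4 = 4  −1 ⇒ G_3=3
G_3=3  [base 6] 3  →[6↦7]→  3 = 3  −1 ⇒ G_4=2
G_4=2  [base 7] 2  →[7↦8]→  2 = 2  −1 ⇒ G_5=1

2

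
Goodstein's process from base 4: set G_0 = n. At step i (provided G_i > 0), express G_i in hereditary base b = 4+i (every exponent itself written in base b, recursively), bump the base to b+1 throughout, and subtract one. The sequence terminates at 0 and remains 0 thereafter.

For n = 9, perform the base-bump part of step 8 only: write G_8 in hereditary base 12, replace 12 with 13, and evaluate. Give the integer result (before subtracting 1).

11

G_0 = 9. HB_4(9) = 2·4 + 1. Bump = 11. G_1 = 10.
G_1 = 10. HB_5(10) = 2·5. Bump = 12. G_2 = 11.
G_2 = 11. HB_6(11) = 6 + 5. Bump = 12. G_3 = 11.
G_3 = 11. HB_7(11) = 7 + 4. Bump = 12. G_4 = 11.
G_4 = 11. HB_8(11) = 8 + 3. Bump = 12. G_5 = 11.
G_5 = 11. HB_9(11) = 9 + 2. Bump = 12. G_6 = 11.
G_6 = 11. HB_10(11) = 10 + 1. Bump = 12. G_7 = 11.
G_7 = 11. HB_11(11) = 11. Bump = 12. G_8 = 11.
G_8 = 11. HB_12(11) = 11. Bump = 11. G_9 = 10.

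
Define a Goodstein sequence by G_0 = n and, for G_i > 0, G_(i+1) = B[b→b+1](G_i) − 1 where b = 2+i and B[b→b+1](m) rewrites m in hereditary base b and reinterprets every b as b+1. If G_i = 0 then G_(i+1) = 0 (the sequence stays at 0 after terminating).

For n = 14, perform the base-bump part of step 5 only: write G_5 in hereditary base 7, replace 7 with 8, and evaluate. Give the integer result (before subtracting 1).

134404972

base 2: 14 = 2^(2 + 1) + 2^2 + 2; at 3: 3^(3 + 1) + 3^3 + 3 = 111; next = 110
base 3: 110 = 3^(3 + 1) + 3^3 + 2; at 4: 4^(4 + 1) + 4^4 + 2 = 1282; next = 1281
base 4: 1281 = 4^(4 + 1) + 4^4 + 1; at 5: 5^(5 + 1) + 5^5 + 1 = 18751; next = 18750
base 5: 18750 = 5^(5 + 1) + 5^5; at 6: 6^(6 + 1) + 6^6 = 326592; next = 326591
base 6: 326591 = 6^(6 + 1) + 5·6^5 + 5·6^4 + 5·6^3 + 5·6^2 + 5·6 + 5; at 7: 7^(7 + 1) + 5·7^5 + 5·7^4 + 5·7^3 + 5·7^2 + 5·7 + 5 = 5862841; next = 5862840
base 7: 5862840 = 7^(7 + 1) + 5·7^5 + 5·7^4 + 5·7^3 + 5·7^2 + 5·7 + 4; at 8: 8^(8 + 1) + 5·8^5 + 5·8^4 + 5·8^3 + 5·8^2 + 5·8 + 4 = 134404972; next = 134404971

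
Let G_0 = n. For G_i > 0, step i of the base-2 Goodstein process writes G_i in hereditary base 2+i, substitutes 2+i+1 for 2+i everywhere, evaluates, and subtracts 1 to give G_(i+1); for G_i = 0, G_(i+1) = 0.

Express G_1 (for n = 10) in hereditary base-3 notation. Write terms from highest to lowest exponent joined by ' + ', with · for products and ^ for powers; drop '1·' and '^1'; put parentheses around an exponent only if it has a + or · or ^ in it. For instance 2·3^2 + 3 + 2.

(0) 10|_2 = 2^(2 + 1) + 2 ↦ 3^(3 + 1) + 3|_3 = 84 ⇒ 83
(1) 83|_3 = 3^(3 + 1) + 2 ↦ 4^(4 + 1) + 2|_4 = 1026 ⇒ 1025

3^(3 + 1) + 2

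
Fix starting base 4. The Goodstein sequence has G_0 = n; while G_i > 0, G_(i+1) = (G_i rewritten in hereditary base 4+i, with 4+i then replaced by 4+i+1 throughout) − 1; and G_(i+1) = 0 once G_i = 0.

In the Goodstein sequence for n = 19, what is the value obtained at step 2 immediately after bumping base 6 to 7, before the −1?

base 4: 19 = 4^2 + 3; at 5: 5^2 + 3 = 28; next = 27
base 5: 27 = 5^2 + 2; at 6: 6^2 + 2 = 38; next = 37
base 6: 37 = 6^2 + 1; at 7: 7^2 + 1 = 50; next = 49

50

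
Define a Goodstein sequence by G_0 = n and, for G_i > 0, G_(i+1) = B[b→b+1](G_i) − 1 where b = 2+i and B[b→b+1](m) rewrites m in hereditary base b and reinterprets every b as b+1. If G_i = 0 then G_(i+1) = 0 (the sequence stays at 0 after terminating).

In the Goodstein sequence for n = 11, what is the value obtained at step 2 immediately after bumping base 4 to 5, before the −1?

base 2: 11 = 2^(2 + 1) + 2 + 1; at 3: 3^(3 + 1) + 3 + 1 = 85; next = 84
base 3: 84 = 3^(3 + 1) + 3; at 4: 4^(4 + 1) + 4 = 1028; next = 1027
base 4: 1027 = 4^(4 + 1) + 3; at 5: 5^(5 + 1) + 3 = 15628; next = 15627

15628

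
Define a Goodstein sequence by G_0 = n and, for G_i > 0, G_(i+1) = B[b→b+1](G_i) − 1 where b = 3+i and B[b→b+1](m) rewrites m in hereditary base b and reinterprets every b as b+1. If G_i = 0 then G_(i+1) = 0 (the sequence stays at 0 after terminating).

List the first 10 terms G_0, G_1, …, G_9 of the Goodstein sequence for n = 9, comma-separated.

9, 15, 17, 19, 21, 23, 24, 25, 26, 27

step 0: 9 = 3^2; sub 4 for 3: 4^2; = 16; G_1 = 16−1 = 15
step 1: 15 = 3·4 + 3; sub 5 for 4: 3·5 + 3; = 18; G_2 = 18−1 = 17
step 2: 17 = 3·5 + 2; sub 6 for 5: 3·6 + 2; = 20; G_3 = 20−1 = 19
step 3: 19 = 3·6 + 1; sub 7 for 6: 3·7 + 1; = 22; G_4 = 22−1 = 21
step 4: 21 = 3·7; sub 8 for 7: 3·8; = 24; G_5 = 24−1 = 23
step 5: 23 = 2·8 + 7; sub 9 for 8: 2·9 + 7; = 25; G_6 = 25−1 = 24
step 6: 24 = 2·9 + 6; sub 10 for 9: 2·10 + 6; = 26; G_7 = 26−1 = 25
step 7: 25 = 2·10 + 5; sub 11 for 10: 2·11 + 5; = 27; G_8 = 27−1 = 26
step 8: 26 = 2·11 + 4; sub 12 for 11: 2·12 + 4; = 28; G_9 = 28−1 = 27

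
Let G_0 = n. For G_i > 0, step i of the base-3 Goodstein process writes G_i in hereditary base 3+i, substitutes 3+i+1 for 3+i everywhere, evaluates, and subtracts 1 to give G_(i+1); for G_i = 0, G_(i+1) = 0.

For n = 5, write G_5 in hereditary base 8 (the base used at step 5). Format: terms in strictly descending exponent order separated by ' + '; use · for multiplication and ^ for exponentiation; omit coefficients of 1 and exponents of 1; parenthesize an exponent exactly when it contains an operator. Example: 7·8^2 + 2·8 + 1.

i=0: 5 = 3 + 2 (b=3); 3→4: 4 + 2 = 6; 6−1 = 5
i=1: 5 = 4 + 1 (b=4); 4→5: 5 + 1 = 6; 6−1 = 5
i=2: 5 = 5 (b=5); 5→6: 6 = 6; 6−1 = 5
i=3: 5 = 5 (b=6); 6→7: 5 = 5; 5−1 = 4
i=4: 4 = 4 (b=7); 7→8: 4 = 4; 4−1 = 3
i=5: 3 = 3 (b=8); 8→9: 3 = 3; 3−1 = 2

3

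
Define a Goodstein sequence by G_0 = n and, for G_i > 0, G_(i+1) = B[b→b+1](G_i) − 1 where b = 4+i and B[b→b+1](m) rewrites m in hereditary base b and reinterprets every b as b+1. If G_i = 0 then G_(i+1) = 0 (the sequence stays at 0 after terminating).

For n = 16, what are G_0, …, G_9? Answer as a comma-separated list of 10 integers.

16, 24, 27, 30, 33, 36, 39, 41, 43, 45

[0] 16 ≡ 4^2 (base 4). Lift 5: 25. −1: 24.
[1] 24 ≡ 4·5 + 4 (base 5). Lift 6: 28. −1: 27.
[2] 27 ≡ 4·6 + 3 (base 6). Lift 7: 31. −1: 30.
[3] 30 ≡ 4·7 + 2 (base 7). Lift 8: 34. −1: 33.
[4] 33 ≡ 4·8 + 1 (base 8). Lift 9: 37. −1: 36.
[5] 36 ≡ 4·9 (base 9). Lift 10: 40. −1: 39.
[6] 39 ≡ 3·10 + 9 (base 10). Lift 11: 42. −1: 41.
[7] 41 ≡ 3·11 + 8 (base 11). Lift 12: 44. −1: 43.
[8] 43 ≡ 3·12 + 7 (base 12). Lift 13: 46. −1: 45.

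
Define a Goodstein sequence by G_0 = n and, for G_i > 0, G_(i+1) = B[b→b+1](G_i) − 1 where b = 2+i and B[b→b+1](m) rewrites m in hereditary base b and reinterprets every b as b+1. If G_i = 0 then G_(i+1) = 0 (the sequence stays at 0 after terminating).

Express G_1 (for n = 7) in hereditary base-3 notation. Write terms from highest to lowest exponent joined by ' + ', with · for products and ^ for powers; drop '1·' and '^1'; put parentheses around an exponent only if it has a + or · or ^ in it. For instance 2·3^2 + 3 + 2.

3^3 + 3

i=0: 7 = 2^2 + 2 + 1 (b=2); 2→3: 3^3 + 3 + 1 = 31; 31−1 = 30
i=1: 30 = 3^3 + 3 (b=3); 3→4: 4^4 + 4 = 260; 260−1 = 259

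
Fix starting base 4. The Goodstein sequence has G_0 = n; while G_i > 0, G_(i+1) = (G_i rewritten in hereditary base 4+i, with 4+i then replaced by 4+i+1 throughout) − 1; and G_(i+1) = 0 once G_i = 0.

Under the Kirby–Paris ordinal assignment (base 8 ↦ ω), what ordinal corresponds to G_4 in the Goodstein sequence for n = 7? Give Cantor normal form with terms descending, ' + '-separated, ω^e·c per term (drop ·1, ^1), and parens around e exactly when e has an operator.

step 0: 7 = 4 + 3; sub 5 for 4: 5 + 3; = 8; G_1 = 8−1 = 7
step 1: 7 = 5 + 2; sub 6 for 5: 6 + 2; = 8; G_2 = 8−1 = 7
step 2: 7 = 6 + 1; sub 7 for 6: 7 + 1; = 8; G_3 = 8−1 = 7
step 3: 7 = 7; sub 8 for 7: 8; = 8; G_4 = 8−1 = 7
step 4: 7 = 7; sub 9 for 8: 7; = 7; G_5 = 7−1 = 6

7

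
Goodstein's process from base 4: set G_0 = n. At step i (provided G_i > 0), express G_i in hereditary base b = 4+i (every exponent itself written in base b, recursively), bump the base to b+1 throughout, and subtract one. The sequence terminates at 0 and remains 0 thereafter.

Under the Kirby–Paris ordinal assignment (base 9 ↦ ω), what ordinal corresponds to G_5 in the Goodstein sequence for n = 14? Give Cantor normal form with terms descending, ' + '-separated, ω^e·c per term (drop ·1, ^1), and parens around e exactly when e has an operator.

[0] 14 ≡ 3·4 + 2 (base 4). Lift 5: 17. −1: 16.
[1] 16 ≡ 3·5 + 1 (base 5). Lift 6: 19. −1: 18.
[2] 18 ≡ 3·6 (base 6). Lift 7: 21. −1: 20.
[3] 20 ≡ 2·7 + 6 (base 7). Lift 8: 22. −1: 21.
[4] 21 ≡ 2·8 + 5 (base 8). Lift 9: 23. −1: 22.

ω·2 + 4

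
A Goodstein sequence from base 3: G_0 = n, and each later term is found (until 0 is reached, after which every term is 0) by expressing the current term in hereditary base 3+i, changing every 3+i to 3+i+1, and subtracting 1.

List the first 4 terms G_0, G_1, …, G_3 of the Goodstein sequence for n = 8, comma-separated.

G_0 = 8. HB_3(8) = 2·3 + 2. Bump = 10. G_1 = 9.
G_1 = 9. HB_4(9) = 2·4 + 1. Bump = 11. G_2 = 10.
G_2 = 10. HB_5(10) = 2·5. Bump = 12. G_3 = 11.

8, 9, 10, 11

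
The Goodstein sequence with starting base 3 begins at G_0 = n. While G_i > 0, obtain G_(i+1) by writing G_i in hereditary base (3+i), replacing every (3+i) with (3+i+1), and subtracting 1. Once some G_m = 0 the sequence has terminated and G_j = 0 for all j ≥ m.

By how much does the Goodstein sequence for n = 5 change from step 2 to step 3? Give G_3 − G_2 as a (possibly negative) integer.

0

G_0 = 5. HB_3(5) = 3 + 2. Bump = 6. G_1 = 5.
G_1 = 5. HB_4(5) = 4 + 1. Bump = 6. G_2 = 5.
G_2 = 5. HB_5(5) = 5. Bump = 6. G_3 = 5.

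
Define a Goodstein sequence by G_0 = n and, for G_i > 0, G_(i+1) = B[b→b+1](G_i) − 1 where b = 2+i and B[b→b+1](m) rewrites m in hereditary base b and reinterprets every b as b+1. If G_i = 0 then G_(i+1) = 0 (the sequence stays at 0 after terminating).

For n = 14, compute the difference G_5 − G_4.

5536249

step 0: 14 = 2^(2 + 1) + 2^2 + 2; sub 3 for 2: 3^(3 + 1) + 3^3 + 3; = 111; G_1 = 111−1 = 110
step 1: 110 = 3^(3 + 1) + 3^3 + 2; sub 4 for 3: 4^(4 + 1) + 4^4 + 2; = 1282; G_2 = 1282−1 = 1281
step 2: 1281 = 4^(4 + 1) + 4^4 + 1; sub 5 for 4: 5^(5 + 1) + 5^5 + 1; = 18751; G_3 = 18751−1 = 18750
step 3: 18750 = 5^(5 + 1) + 5^5; sub 6 for 5: 6^(6 + 1) + 6^6; = 326592; G_4 = 326592−1 = 326591
step 4: 326591 = 6^(6 + 1) + 5·6^5 + 5·6^4 + 5·6^3 + 5·6^2 + 5·6 + 5; sub 7 for 6: 7^(7 + 1) + 5·7^5 + 5·7^4 + 5·7^3 + 5·7^2 + 5·7 + 5; = 5862841; G_5 = 5862841−1 = 5862840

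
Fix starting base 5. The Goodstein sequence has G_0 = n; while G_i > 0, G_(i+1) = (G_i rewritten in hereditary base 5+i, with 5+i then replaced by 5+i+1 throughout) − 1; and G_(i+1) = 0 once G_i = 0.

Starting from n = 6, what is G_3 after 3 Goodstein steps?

5

step 0: 6 = 5 + 1; sub 6 for 5: 6 + 1; = 7; G_1 = 7−1 = 6
step 1: 6 = 6; sub 7 for 6: 7; = 7; G_2 = 7−1 = 6
step 2: 6 = 6; sub 8 for 7: 6; = 6; G_3 = 6−1 = 5
step 3: 5 = 5; sub 9 for 8: 5; = 5; G_4 = 5−1 = 4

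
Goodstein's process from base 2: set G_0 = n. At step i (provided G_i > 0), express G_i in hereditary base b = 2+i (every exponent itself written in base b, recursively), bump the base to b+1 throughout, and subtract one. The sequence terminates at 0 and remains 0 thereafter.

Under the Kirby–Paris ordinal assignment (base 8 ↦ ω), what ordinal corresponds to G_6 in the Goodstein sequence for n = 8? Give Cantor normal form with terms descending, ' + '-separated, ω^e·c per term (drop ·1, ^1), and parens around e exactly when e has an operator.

ω^ω·2 + ω^2·2 + ω + 3

(0) 8|_2 = 2^(2 + 1) ↦ 3^(3 + 1)|_3 = 81 ⇒ 80
(1) 80|_3 = 2·3^3 + 2·3^2 + 2·3 + 2 ↦ 2·4^4 + 2·4^2 + 2·4 + 2|_4 = 554 ⇒ 553
(2) 553|_4 = 2·4^4 + 2·4^2 + 2·4 + 1 ↦ 2·5^5 + 2·5^2 + 2·5 + 1|_5 = 6311 ⇒ 6310
(3) 6310|_5 = 2·5^5 + 2·5^2 + 2·5 ↦ 2·6^6 + 2·6^2 + 2·6|_6 = 93396 ⇒ 93395
(4) 93395|_6 = 2·6^6 + 2·6^2 + 6 + 5 ↦ 2·7^7 + 2·7^2 + 7 + 5|_7 = 1647196 ⇒ 1647195
(5) 1647195|_7 = 2·7^7 + 2·7^2 + 7 + 4 ↦ 2·8^8 + 2·8^2 + 8 + 4|_8 = 33554572 ⇒ 33554571
(6) 33554571|_8 = 2·8^8 + 2·8^2 + 8 + 3 ↦ 2·9^9 + 2·9^2 + 9 + 3|_9 = 774841152 ⇒ 774841151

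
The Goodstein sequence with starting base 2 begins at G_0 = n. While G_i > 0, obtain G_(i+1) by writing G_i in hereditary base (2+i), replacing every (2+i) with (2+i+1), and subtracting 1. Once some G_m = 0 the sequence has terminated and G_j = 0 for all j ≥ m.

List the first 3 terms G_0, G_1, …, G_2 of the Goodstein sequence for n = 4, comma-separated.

4, 26, 41

i=0: 4 = 2^2 (b=2); 2→3: 3^3 = 27; 27−1 = 26
i=1: 26 = 2·3^2 + 2·3 + 2 (b=3); 3→4: 2·4^2 + 2·4 + 2 = 42; 42−1 = 41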